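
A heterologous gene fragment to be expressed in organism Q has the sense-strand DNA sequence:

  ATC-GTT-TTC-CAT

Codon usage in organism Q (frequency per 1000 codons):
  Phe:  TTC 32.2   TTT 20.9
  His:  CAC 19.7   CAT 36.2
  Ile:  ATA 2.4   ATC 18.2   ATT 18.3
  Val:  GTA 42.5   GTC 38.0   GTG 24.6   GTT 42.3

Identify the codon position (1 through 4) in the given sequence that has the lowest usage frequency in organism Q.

Codon 1 ATC (Ile): 18.2 per 1000.
Codon 2 GTT (Val): 42.3 per 1000.
Codon 3 TTC (Phe): 32.2 per 1000.
Codon 4 CAT (His): 36.2 per 1000.
Lowest frequency is 18.2 at codon 1.

1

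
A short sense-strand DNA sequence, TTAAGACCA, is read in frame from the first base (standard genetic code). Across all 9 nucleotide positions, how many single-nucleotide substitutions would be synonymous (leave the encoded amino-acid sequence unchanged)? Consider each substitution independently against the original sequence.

Codon 1 (TTA, Leu): 2 synonymous substitutions.
Codon 2 (AGA, Arg): 2 synonymous substitutions.
Codon 3 (CCA, Pro): 3 synonymous substitutions.
Total: 2 + 2 + 3 = 7.

7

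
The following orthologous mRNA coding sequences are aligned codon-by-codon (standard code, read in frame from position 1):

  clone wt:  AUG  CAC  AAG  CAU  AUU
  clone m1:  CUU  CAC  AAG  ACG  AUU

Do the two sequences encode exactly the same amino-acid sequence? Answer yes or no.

Codon 1: AUG Met / CUU Leu — nonsynonymous.
Codon 2: CAC His / CAC His — identical.
Codon 3: AAG Lys / AAG Lys — identical.
Codon 4: CAU His / ACG Thr — nonsynonymous.
Codon 5: AUU Ile / AUU Ile — identical.
Nonsynonymous differences: 2 → different protein.

no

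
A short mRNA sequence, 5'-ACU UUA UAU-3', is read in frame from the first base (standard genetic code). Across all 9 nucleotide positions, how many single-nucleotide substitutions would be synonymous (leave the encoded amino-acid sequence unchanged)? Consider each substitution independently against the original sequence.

Codon 1 (ACU, Thr): 3 synonymous substitutions.
Codon 2 (UUA, Leu): 2 synonymous substitutions.
Codon 3 (UAU, Tyr): 1 synonymous substitution.
Total: 3 + 2 + 1 = 6.

6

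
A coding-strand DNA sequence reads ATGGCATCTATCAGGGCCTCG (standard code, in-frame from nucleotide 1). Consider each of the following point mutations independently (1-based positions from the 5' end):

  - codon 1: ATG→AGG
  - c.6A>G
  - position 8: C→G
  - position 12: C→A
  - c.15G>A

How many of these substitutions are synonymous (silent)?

3

Codon 1: ATG (Met) → AGG (Arg) — missense.
Codon 2: GCA (Ala) → GCG (Ala) — synonymous.
Codon 3: TCT (Ser) → TGT (Cys) — missense.
Codon 4: ATC (Ile) → ATA (Ile) — synonymous.
Codon 5: AGG (Arg) → AGA (Arg) — synonymous.
Synonymous: 3 of 5.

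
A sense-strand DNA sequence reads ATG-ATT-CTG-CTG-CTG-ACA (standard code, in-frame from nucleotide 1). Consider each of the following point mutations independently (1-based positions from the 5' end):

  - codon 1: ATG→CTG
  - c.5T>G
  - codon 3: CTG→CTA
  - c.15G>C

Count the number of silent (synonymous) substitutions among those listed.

Codon 1: ATG (Met) → CTG (Leu) — missense.
Codon 2: ATT (Ile) → AGT (Ser) — missense.
Codon 3: CTG (Leu) → CTA (Leu) — synonymous.
Codon 5: CTG (Leu) → CTC (Leu) — synonymous.
Synonymous: 2 of 4.

2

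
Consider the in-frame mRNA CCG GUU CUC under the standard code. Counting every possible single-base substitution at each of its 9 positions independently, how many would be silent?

9

Codon 1 (CCG, Pro): 3 synonymous substitutions.
Codon 2 (GUU, Val): 3 synonymous substitutions.
Codon 3 (CUC, Leu): 3 synonymous substitutions.
Total: 3 + 3 + 3 = 9.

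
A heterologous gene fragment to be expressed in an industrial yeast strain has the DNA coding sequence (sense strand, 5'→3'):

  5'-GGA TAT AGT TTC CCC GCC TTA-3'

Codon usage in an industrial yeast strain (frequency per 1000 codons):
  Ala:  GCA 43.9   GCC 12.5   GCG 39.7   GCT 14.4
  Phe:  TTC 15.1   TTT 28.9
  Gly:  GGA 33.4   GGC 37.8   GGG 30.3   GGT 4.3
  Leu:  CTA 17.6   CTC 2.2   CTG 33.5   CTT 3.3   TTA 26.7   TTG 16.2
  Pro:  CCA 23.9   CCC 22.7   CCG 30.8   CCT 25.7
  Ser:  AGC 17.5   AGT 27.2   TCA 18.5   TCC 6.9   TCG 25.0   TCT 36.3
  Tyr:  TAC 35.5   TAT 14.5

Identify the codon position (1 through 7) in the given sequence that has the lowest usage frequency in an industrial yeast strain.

Codon 1 GGA (Gly): 33.4 per 1000.
Codon 2 TAT (Tyr): 14.5 per 1000.
Codon 3 AGT (Ser): 27.2 per 1000.
Codon 4 TTC (Phe): 15.1 per 1000.
Codon 5 CCC (Pro): 22.7 per 1000.
Codon 6 GCC (Ala): 12.5 per 1000.
Codon 7 TTA (Leu): 26.7 per 1000.
Lowest frequency is 12.5 at codon 6.

6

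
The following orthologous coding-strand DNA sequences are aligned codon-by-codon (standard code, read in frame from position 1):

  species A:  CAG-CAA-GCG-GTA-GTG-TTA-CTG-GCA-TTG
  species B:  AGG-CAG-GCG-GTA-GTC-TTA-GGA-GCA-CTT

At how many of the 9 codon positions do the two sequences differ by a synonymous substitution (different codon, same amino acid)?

3

Codon 1: CAG Gln / AGG Arg — nonsynonymous.
Codon 2: CAA Gln / CAG Gln — synonymous.
Codon 3: GCG Ala / GCG Ala — identical.
Codon 4: GTA Val / GTA Val — identical.
Codon 5: GTG Val / GTC Val — synonymous.
Codon 6: TTA Leu / TTA Leu — identical.
Codon 7: CTG Leu / GGA Gly — nonsynonymous.
Codon 8: GCA Ala / GCA Ala — identical.
Codon 9: TTG Leu / CTT Leu — synonymous.
Synonymous differences: 3.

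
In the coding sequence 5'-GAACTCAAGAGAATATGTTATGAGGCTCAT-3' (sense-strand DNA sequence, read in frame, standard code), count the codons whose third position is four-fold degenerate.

Codon 1 GAA (Glu): third position 2-fold.
Codon 2 CTC (Leu): third position 4-fold.
Codon 3 AAG (Lys): third position 2-fold.
Codon 4 AGA (Arg): third position 2-fold.
Codon 5 ATA (Ile): third position 3-fold.
Codon 6 TGT (Cys): third position 2-fold.
Codon 7 TAT (Tyr): third position 2-fold.
Codon 8 GAG (Glu): third position 2-fold.
Codon 9 GCT (Ala): third position 4-fold.
Codon 10 CAT (His): third position 2-fold.
Four-fold degenerate third positions: 2.

2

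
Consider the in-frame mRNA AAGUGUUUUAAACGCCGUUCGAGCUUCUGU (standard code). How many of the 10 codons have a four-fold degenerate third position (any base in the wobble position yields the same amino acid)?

3

Codon 1 AAG (Lys): third position 2-fold.
Codon 2 UGU (Cys): third position 2-fold.
Codon 3 UUU (Phe): third position 2-fold.
Codon 4 AAA (Lys): third position 2-fold.
Codon 5 CGC (Arg): third position 4-fold.
Codon 6 CGU (Arg): third position 4-fold.
Codon 7 UCG (Ser): third position 4-fold.
Codon 8 AGC (Ser): third position 2-fold.
Codon 9 UUC (Phe): third position 2-fold.
Codon 10 UGU (Cys): third position 2-fold.
Four-fold degenerate third positions: 3.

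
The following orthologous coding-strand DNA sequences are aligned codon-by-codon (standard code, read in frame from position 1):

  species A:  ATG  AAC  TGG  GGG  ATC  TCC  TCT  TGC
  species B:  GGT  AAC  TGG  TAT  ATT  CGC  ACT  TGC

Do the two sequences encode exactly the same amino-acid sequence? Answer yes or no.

no

Codon 1: ATG Met / GGT Gly — nonsynonymous.
Codon 2: AAC Asn / AAC Asn — identical.
Codon 3: TGG Trp / TGG Trp — identical.
Codon 4: GGG Gly / TAT Tyr — nonsynonymous.
Codon 5: ATC Ile / ATT Ile — synonymous.
Codon 6: TCC Ser / CGC Arg — nonsynonymous.
Codon 7: TCT Ser / ACT Thr — nonsynonymous.
Codon 8: TGC Cys / TGC Cys — identical.
Nonsynonymous differences: 4 → different protein.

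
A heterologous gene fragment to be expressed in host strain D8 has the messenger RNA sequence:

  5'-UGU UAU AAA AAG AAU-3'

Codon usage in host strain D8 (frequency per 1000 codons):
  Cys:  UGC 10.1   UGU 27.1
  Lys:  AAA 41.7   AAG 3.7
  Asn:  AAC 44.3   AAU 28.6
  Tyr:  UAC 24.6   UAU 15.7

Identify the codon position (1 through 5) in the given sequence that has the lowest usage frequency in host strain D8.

Codon 1 UGU (Cys): 27.1 per 1000.
Codon 2 UAU (Tyr): 15.7 per 1000.
Codon 3 AAA (Lys): 41.7 per 1000.
Codon 4 AAG (Lys): 3.7 per 1000.
Codon 5 AAU (Asn): 28.6 per 1000.
Lowest frequency is 3.7 at codon 4.

4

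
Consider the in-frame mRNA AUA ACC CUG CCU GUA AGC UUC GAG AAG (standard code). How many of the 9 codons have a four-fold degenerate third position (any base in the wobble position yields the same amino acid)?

4

Codon 1 AUA (Ile): third position 3-fold.
Codon 2 ACC (Thr): third position 4-fold.
Codon 3 CUG (Leu): third position 4-fold.
Codon 4 CCU (Pro): third position 4-fold.
Codon 5 GUA (Val): third position 4-fold.
Codon 6 AGC (Ser): third position 2-fold.
Codon 7 UUC (Phe): third position 2-fold.
Codon 8 GAG (Glu): third position 2-fold.
Codon 9 AAG (Lys): third position 2-fold.
Four-fold degenerate third positions: 4.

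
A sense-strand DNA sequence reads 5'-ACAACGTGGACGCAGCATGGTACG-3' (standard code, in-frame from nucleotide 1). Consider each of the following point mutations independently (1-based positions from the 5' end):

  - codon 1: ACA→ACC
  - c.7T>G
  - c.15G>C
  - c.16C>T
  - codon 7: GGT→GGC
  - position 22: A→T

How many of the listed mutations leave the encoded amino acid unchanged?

2

Codon 1: ACA (Thr) → ACC (Thr) — synonymous.
Codon 3: TGG (Trp) → GGG (Gly) — missense.
Codon 5: CAG (Gln) → CAC (His) — missense.
Codon 6: CAT (His) → TAT (Tyr) — missense.
Codon 7: GGT (Gly) → GGC (Gly) — synonymous.
Codon 8: ACG (Thr) → TCG (Ser) — missense.
Synonymous: 2 of 6.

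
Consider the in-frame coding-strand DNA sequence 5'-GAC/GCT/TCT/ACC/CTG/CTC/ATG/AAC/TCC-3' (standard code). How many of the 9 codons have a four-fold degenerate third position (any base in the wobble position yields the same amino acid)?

Codon 1 GAC (Asp): third position 2-fold.
Codon 2 GCT (Ala): third position 4-fold.
Codon 3 TCT (Ser): third position 4-fold.
Codon 4 ACC (Thr): third position 4-fold.
Codon 5 CTG (Leu): third position 4-fold.
Codon 6 CTC (Leu): third position 4-fold.
Codon 7 ATG (Met): third position 1-fold.
Codon 8 AAC (Asn): third position 2-fold.
Codon 9 TCC (Ser): third position 4-fold.
Four-fold degenerate third positions: 6.

6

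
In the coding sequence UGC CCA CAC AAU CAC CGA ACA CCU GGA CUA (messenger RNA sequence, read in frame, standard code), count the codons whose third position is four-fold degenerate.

6

Codon 1 UGC (Cys): third position 2-fold.
Codon 2 CCA (Pro): third position 4-fold.
Codon 3 CAC (His): third position 2-fold.
Codon 4 AAU (Asn): third position 2-fold.
Codon 5 CAC (His): third position 2-fold.
Codon 6 CGA (Arg): third position 4-fold.
Codon 7 ACA (Thr): third position 4-fold.
Codon 8 CCU (Pro): third position 4-fold.
Codon 9 GGA (Gly): third position 4-fold.
Codon 10 CUA (Leu): third position 4-fold.
Four-fold degenerate third positions: 6.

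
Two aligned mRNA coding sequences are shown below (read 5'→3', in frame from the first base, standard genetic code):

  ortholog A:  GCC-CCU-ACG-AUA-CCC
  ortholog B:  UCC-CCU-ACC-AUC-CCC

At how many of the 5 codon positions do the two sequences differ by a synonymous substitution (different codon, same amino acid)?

2

Codon 1: GCC Ala / UCC Ser — nonsynonymous.
Codon 2: CCU Pro / CCU Pro — identical.
Codon 3: ACG Thr / ACC Thr — synonymous.
Codon 4: AUA Ile / AUC Ile — synonymous.
Codon 5: CCC Pro / CCC Pro — identical.
Synonymous differences: 2.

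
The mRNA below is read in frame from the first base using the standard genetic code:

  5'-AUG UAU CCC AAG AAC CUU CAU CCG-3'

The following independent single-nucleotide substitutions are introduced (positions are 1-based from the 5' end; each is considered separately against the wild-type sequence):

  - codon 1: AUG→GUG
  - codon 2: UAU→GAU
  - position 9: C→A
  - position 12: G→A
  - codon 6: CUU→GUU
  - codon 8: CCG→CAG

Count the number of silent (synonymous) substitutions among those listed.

Codon 1: AUG (Met) → GUG (Val) — missense.
Codon 2: UAU (Tyr) → GAU (Asp) — missense.
Codon 3: CCC (Pro) → CCA (Pro) — synonymous.
Codon 4: AAG (Lys) → AAA (Lys) — synonymous.
Codon 6: CUU (Leu) → GUU (Val) — missense.
Codon 8: CCG (Pro) → CAG (Gln) — missense.
Synonymous: 2 of 6.

2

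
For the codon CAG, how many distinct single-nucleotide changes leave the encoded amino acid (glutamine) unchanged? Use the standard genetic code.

Position 1: none → 0 synonymous.
Position 2: none → 0 synonymous.
Position 3: CAA → 1 synonymous.
Total: 0 + 0 + 1 = 1.

1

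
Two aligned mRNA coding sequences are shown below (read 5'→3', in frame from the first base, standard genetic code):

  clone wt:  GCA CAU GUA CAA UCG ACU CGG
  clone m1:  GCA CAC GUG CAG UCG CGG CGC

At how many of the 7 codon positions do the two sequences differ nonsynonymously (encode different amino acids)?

Codon 1: GCA Ala / GCA Ala — identical.
Codon 2: CAU His / CAC His — synonymous.
Codon 3: GUA Val / GUG Val — synonymous.
Codon 4: CAA Gln / CAG Gln — synonymous.
Codon 5: UCG Ser / UCG Ser — identical.
Codon 6: ACU Thr / CGG Arg — nonsynonymous.
Codon 7: CGG Arg / CGC Arg — synonymous.
Nonsynonymous differences: 1.

1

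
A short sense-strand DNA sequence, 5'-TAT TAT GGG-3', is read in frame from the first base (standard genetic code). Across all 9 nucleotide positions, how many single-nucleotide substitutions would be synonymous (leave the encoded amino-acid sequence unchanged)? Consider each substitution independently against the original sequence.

5

Codon 1 (TAT, Tyr): 1 synonymous substitution.
Codon 2 (TAT, Tyr): 1 synonymous substitution.
Codon 3 (GGG, Gly): 3 synonymous substitutions.
Total: 1 + 1 + 3 = 5.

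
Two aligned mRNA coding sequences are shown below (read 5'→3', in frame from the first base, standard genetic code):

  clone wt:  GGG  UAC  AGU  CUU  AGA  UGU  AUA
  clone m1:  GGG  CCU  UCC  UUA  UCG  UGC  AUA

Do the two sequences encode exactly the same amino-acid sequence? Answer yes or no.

no

Codon 1: GGG Gly / GGG Gly — identical.
Codon 2: UAC Tyr / CCU Pro — nonsynonymous.
Codon 3: AGU Ser / UCC Ser — synonymous.
Codon 4: CUU Leu / UUA Leu — synonymous.
Codon 5: AGA Arg / UCG Ser — nonsynonymous.
Codon 6: UGU Cys / UGC Cys — synonymous.
Codon 7: AUA Ile / AUA Ile — identical.
Nonsynonymous differences: 2 → different protein.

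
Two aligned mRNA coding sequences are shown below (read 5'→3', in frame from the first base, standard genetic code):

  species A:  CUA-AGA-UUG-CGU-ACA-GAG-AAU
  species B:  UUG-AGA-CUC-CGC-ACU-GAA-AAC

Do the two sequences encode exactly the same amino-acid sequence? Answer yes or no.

yes

Codon 1: CUA Leu / UUG Leu — synonymous.
Codon 2: AGA Arg / AGA Arg — identical.
Codon 3: UUG Leu / CUC Leu — synonymous.
Codon 4: CGU Arg / CGC Arg — synonymous.
Codon 5: ACA Thr / ACU Thr — synonymous.
Codon 6: GAG Glu / GAA Glu — synonymous.
Codon 7: AAU Asn / AAC Asn — synonymous.
Nonsynonymous differences: 0 → same protein.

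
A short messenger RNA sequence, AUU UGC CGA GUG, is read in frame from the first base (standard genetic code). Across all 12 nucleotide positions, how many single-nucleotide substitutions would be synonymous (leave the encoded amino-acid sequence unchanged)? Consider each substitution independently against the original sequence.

10

Codon 1 (AUU, Ile): 2 synonymous substitutions.
Codon 2 (UGC, Cys): 1 synonymous substitution.
Codon 3 (CGA, Arg): 4 synonymous substitutions.
Codon 4 (GUG, Val): 3 synonymous substitutions.
Total: 2 + 1 + 4 + 3 = 10.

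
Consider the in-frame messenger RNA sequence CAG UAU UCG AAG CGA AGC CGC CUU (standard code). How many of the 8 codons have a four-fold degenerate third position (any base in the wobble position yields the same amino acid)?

Codon 1 CAG (Gln): third position 2-fold.
Codon 2 UAU (Tyr): third position 2-fold.
Codon 3 UCG (Ser): third position 4-fold.
Codon 4 AAG (Lys): third position 2-fold.
Codon 5 CGA (Arg): third position 4-fold.
Codon 6 AGC (Ser): third position 2-fold.
Codon 7 CGC (Arg): third position 4-fold.
Codon 8 CUU (Leu): third position 4-fold.
Four-fold degenerate third positions: 4.

4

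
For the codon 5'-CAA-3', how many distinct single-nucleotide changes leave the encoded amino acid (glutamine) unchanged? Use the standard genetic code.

1

Position 1: none → 0 synonymous.
Position 2: none → 0 synonymous.
Position 3: CAG → 1 synonymous.
Total: 0 + 0 + 1 = 1.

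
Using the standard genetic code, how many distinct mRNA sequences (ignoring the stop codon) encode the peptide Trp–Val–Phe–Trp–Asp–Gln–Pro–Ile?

384

Trp: 1 codon.
Val: 4 codons.
Phe: 2 codons.
Trp: 1 codon.
Asp: 2 codons.
Gln: 2 codons.
Pro: 4 codons.
Ile: 3 codons.
1 × 4 × 2 × 1 × 2 × 2 × 4 × 3 = 384.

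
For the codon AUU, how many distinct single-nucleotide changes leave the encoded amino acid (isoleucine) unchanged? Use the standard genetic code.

Position 1: none → 0 synonymous.
Position 2: none → 0 synonymous.
Position 3: AUC, AUA → 2 synonymous.
Total: 0 + 0 + 2 = 2.

2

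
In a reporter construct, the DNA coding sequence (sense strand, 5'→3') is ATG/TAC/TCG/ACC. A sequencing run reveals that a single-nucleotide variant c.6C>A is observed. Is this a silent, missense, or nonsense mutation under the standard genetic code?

Position 6 falls in codon 2: TAC → Tyr.
After the substitution the codon is TAA → Stop.
The new codon is a stop codon, so this is a nonsense mutation.

nonsense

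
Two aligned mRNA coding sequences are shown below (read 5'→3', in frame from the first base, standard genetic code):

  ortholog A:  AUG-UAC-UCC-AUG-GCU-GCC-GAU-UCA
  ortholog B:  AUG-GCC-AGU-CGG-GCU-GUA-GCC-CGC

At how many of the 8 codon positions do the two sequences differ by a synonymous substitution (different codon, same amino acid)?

Codon 1: AUG Met / AUG Met — identical.
Codon 2: UAC Tyr / GCC Ala — nonsynonymous.
Codon 3: UCC Ser / AGU Ser — synonymous.
Codon 4: AUG Met / CGG Arg — nonsynonymous.
Codon 5: GCU Ala / GCU Ala — identical.
Codon 6: GCC Ala / GUA Val — nonsynonymous.
Codon 7: GAU Asp / GCC Ala — nonsynonymous.
Codon 8: UCA Ser / CGC Arg — nonsynonymous.
Synonymous differences: 1.

1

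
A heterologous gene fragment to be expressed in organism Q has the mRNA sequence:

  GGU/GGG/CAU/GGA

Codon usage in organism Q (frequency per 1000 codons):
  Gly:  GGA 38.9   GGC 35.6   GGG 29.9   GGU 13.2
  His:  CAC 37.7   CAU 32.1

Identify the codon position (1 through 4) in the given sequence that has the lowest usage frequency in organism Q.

1

Codon 1 GGU (Gly): 13.2 per 1000.
Codon 2 GGG (Gly): 29.9 per 1000.
Codon 3 CAU (His): 32.1 per 1000.
Codon 4 GGA (Gly): 38.9 per 1000.
Lowest frequency is 13.2 at codon 1.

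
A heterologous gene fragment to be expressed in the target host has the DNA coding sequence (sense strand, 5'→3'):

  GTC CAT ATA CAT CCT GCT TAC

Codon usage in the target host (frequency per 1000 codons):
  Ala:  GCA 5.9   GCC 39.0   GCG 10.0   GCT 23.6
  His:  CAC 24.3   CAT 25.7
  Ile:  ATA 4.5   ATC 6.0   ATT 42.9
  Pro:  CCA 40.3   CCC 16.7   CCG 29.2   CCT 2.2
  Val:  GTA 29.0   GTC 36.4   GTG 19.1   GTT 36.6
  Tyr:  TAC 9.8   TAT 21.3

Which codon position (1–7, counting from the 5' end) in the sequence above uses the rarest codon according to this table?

5

Codon 1 GTC (Val): 36.4 per 1000.
Codon 2 CAT (His): 25.7 per 1000.
Codon 3 ATA (Ile): 4.5 per 1000.
Codon 4 CAT (His): 25.7 per 1000.
Codon 5 CCT (Pro): 2.2 per 1000.
Codon 6 GCT (Ala): 23.6 per 1000.
Codon 7 TAC (Tyr): 9.8 per 1000.
Lowest frequency is 2.2 at codon 5.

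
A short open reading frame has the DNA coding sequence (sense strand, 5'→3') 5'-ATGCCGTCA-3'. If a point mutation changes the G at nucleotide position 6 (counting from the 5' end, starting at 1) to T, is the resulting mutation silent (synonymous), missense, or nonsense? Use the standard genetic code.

silent

Position 6 falls in codon 2: CCG → Pro.
After the substitution the codon is CCT → Pro.
Both encode Pro, so the change is synonymous.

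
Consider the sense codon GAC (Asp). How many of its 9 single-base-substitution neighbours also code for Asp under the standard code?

Position 1: none → 0 synonymous.
Position 2: none → 0 synonymous.
Position 3: GAU → 1 synonymous.
Total: 0 + 0 + 1 = 1.

1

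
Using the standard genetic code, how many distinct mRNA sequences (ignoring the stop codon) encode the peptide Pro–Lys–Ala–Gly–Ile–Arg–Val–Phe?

18432

Pro: 4 codons.
Lys: 2 codons.
Ala: 4 codons.
Gly: 4 codons.
Ile: 3 codons.
Arg: 6 codons.
Val: 4 codons.
Phe: 2 codons.
4 × 2 × 4 × 4 × 3 × 6 × 4 × 2 = 18432.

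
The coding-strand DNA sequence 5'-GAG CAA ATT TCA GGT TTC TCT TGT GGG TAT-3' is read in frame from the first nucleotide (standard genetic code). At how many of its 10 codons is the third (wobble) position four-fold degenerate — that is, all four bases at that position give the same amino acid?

Codon 1 GAG (Glu): third position 2-fold.
Codon 2 CAA (Gln): third position 2-fold.
Codon 3 ATT (Ile): third position 3-fold.
Codon 4 TCA (Ser): third position 4-fold.
Codon 5 GGT (Gly): third position 4-fold.
Codon 6 TTC (Phe): third position 2-fold.
Codon 7 TCT (Ser): third position 4-fold.
Codon 8 TGT (Cys): third position 2-fold.
Codon 9 GGG (Gly): third position 4-fold.
Codon 10 TAT (Tyr): third position 2-fold.
Four-fold degenerate third positions: 4.

4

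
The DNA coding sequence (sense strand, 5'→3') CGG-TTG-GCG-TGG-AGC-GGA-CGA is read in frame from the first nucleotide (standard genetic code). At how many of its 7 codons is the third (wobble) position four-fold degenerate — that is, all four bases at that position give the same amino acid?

4

Codon 1 CGG (Arg): third position 4-fold.
Codon 2 TTG (Leu): third position 2-fold.
Codon 3 GCG (Ala): third position 4-fold.
Codon 4 TGG (Trp): third position 1-fold.
Codon 5 AGC (Ser): third position 2-fold.
Codon 6 GGA (Gly): third position 4-fold.
Codon 7 CGA (Arg): third position 4-fold.
Four-fold degenerate third positions: 4.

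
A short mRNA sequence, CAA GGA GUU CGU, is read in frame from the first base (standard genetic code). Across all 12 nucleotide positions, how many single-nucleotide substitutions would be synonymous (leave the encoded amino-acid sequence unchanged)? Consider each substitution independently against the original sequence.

Codon 1 (CAA, Gln): 1 synonymous substitution.
Codon 2 (GGA, Gly): 3 synonymous substitutions.
Codon 3 (GUU, Val): 3 synonymous substitutions.
Codon 4 (CGU, Arg): 3 synonymous substitutions.
Total: 1 + 3 + 3 + 3 = 10.

10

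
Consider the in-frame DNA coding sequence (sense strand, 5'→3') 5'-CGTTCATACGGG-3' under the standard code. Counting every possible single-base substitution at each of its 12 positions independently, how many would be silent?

10

Codon 1 (CGT, Arg): 3 synonymous substitutions.
Codon 2 (TCA, Ser): 3 synonymous substitutions.
Codon 3 (TAC, Tyr): 1 synonymous substitution.
Codon 4 (GGG, Gly): 3 synonymous substitutions.
Total: 3 + 3 + 1 + 3 = 10.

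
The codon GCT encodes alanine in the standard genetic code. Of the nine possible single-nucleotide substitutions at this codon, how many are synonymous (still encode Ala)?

Position 1: none → 0 synonymous.
Position 2: none → 0 synonymous.
Position 3: GCC, GCA, GCG → 3 synonymous.
Total: 0 + 0 + 3 = 3.

3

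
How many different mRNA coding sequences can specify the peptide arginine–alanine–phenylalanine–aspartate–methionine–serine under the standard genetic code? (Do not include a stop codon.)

576

Arg: 6 codons.
Ala: 4 codons.
Phe: 2 codons.
Asp: 2 codons.
Met: 1 codon.
Ser: 6 codons.
6 × 4 × 2 × 2 × 1 × 6 = 576.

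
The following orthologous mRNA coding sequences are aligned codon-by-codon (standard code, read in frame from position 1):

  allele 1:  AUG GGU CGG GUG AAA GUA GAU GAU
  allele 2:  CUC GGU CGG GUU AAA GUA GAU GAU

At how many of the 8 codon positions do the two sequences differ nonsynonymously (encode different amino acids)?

1

Codon 1: AUG Met / CUC Leu — nonsynonymous.
Codon 2: GGU Gly / GGU Gly — identical.
Codon 3: CGG Arg / CGG Arg — identical.
Codon 4: GUG Val / GUU Val — synonymous.
Codon 5: AAA Lys / AAA Lys — identical.
Codon 6: GUA Val / GUA Val — identical.
Codon 7: GAU Asp / GAU Asp — identical.
Codon 8: GAU Asp / GAU Asp — identical.
Nonsynonymous differences: 1.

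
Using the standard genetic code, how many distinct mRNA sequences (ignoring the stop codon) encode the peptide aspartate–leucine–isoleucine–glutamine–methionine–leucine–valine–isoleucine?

5184

Asp: 2 codons.
Leu: 6 codons.
Ile: 3 codons.
Gln: 2 codons.
Met: 1 codon.
Leu: 6 codons.
Val: 4 codons.
Ile: 3 codons.
2 × 6 × 3 × 2 × 1 × 6 × 4 × 3 = 5184.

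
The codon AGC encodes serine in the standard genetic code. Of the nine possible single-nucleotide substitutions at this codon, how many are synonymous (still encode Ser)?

1

Position 1: none → 0 synonymous.
Position 2: none → 0 synonymous.
Position 3: AGU → 1 synonymous.
Total: 0 + 0 + 1 = 1.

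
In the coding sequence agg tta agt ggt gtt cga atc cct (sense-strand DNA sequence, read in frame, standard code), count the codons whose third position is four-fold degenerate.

Codon 1 AGG (Arg): third position 2-fold.
Codon 2 TTA (Leu): third position 2-fold.
Codon 3 AGT (Ser): third position 2-fold.
Codon 4 GGT (Gly): third position 4-fold.
Codon 5 GTT (Val): third position 4-fold.
Codon 6 CGA (Arg): third position 4-fold.
Codon 7 ATC (Ile): third position 3-fold.
Codon 8 CCT (Pro): third position 4-fold.
Four-fold degenerate third positions: 4.

4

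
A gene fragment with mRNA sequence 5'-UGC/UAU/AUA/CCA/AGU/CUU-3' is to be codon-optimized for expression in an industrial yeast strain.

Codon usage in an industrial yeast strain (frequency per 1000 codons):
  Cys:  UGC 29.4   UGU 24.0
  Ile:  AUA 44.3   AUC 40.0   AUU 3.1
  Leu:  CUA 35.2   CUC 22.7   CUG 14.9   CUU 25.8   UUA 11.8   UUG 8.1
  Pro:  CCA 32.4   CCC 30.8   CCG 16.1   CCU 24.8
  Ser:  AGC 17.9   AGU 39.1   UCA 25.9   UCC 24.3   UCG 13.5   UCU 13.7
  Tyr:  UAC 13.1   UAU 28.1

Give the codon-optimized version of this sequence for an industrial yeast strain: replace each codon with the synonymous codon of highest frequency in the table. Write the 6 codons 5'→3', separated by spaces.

Codon 1 (Cys): best is UGC at 29.4.
Codon 2 (Tyr): best is UAU at 28.1.
Codon 3 (Ile): best is AUA at 44.3.
Codon 4 (Pro): best is CCA at 32.4.
Codon 5 (Ser): best is AGU at 39.1.
Codon 6 (Leu): best is CUA at 35.2.

UGC UAU AUA CCA AGU CUA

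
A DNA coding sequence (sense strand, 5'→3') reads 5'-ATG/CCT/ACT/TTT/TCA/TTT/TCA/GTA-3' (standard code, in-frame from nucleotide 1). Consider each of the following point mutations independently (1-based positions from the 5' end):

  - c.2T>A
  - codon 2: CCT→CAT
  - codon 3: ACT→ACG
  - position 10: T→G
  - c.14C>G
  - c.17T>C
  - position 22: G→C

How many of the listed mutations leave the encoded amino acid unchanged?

Codon 1: ATG (Met) → AAG (Lys) — missense.
Codon 2: CCT (Pro) → CAT (His) — missense.
Codon 3: ACT (Thr) → ACG (Thr) — synonymous.
Codon 4: TTT (Phe) → GTT (Val) — missense.
Codon 5: TCA (Ser) → TGA (Stop) — nonsense.
Codon 6: TTT (Phe) → TCT (Ser) — missense.
Codon 8: GTA (Val) → CTA (Leu) — missense.
Synonymous: 1 of 7.

1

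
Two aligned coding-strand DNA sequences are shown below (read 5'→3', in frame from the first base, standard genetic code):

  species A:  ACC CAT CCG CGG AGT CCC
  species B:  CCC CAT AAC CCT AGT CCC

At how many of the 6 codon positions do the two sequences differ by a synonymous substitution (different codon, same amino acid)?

Codon 1: ACC Thr / CCC Pro — nonsynonymous.
Codon 2: CAT His / CAT His — identical.
Codon 3: CCG Pro / AAC Asn — nonsynonymous.
Codon 4: CGG Arg / CCT Pro — nonsynonymous.
Codon 5: AGT Ser / AGT Ser — identical.
Codon 6: CCC Pro / CCC Pro — identical.
Synonymous differences: 0.

0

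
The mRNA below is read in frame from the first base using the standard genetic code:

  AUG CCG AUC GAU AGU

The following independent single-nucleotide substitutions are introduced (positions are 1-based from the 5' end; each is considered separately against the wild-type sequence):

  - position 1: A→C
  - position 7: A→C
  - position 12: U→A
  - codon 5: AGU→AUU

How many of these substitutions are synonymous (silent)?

Codon 1: AUG (Met) → CUG (Leu) — missense.
Codon 3: AUC (Ile) → CUC (Leu) — missense.
Codon 4: GAU (Asp) → GAA (Glu) — missense.
Codon 5: AGU (Ser) → AUU (Ile) — missense.
Synonymous: 0 of 4.

0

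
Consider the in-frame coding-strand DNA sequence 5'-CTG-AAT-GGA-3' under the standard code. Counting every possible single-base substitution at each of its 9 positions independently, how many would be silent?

8

Codon 1 (CTG, Leu): 4 synonymous substitutions.
Codon 2 (AAT, Asn): 1 synonymous substitution.
Codon 3 (GGA, Gly): 3 synonymous substitutions.
Total: 4 + 1 + 3 = 8.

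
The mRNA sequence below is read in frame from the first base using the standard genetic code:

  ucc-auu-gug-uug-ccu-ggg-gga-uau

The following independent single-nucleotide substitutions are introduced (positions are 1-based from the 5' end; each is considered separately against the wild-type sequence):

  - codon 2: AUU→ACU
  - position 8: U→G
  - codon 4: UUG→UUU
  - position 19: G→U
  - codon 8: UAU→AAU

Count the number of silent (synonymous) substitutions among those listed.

0

Codon 2: AUU (Ile) → ACU (Thr) — missense.
Codon 3: GUG (Val) → GGG (Gly) — missense.
Codon 4: UUG (Leu) → UUU (Phe) — missense.
Codon 7: GGA (Gly) → UGA (Stop) — nonsense.
Codon 8: UAU (Tyr) → AAU (Asn) — missense.
Synonymous: 0 of 5.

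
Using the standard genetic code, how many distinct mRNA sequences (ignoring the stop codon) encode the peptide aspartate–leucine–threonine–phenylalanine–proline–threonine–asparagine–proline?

Asp: 2 codons.
Leu: 6 codons.
Thr: 4 codons.
Phe: 2 codons.
Pro: 4 codons.
Thr: 4 codons.
Asn: 2 codons.
Pro: 4 codons.
2 × 6 × 4 × 2 × 4 × 4 × 2 × 4 = 12288.

12288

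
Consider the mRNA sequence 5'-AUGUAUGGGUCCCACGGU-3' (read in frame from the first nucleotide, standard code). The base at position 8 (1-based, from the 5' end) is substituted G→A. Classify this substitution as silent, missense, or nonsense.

Position 8 falls in codon 3: GGG → Gly.
After the substitution the codon is GAG → Glu.
Gly ≠ Glu, so this is a missense mutation.

missense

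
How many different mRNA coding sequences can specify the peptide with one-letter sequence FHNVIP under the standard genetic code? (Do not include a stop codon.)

384

Phe: 2 codons.
His: 2 codons.
Asn: 2 codons.
Val: 4 codons.
Ile: 3 codons.
Pro: 4 codons.
2 × 2 × 2 × 4 × 3 × 4 = 384.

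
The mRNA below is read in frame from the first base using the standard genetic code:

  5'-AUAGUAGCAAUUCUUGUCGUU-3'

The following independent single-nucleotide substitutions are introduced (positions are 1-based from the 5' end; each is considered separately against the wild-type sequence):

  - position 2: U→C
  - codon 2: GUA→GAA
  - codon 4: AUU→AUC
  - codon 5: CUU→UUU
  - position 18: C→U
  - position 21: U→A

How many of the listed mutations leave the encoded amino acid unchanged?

3

Codon 1: AUA (Ile) → ACA (Thr) — missense.
Codon 2: GUA (Val) → GAA (Glu) — missense.
Codon 4: AUU (Ile) → AUC (Ile) — synonymous.
Codon 5: CUU (Leu) → UUU (Phe) — missense.
Codon 6: GUC (Val) → GUU (Val) — synonymous.
Codon 7: GUU (Val) → GUA (Val) — synonymous.
Synonymous: 3 of 6.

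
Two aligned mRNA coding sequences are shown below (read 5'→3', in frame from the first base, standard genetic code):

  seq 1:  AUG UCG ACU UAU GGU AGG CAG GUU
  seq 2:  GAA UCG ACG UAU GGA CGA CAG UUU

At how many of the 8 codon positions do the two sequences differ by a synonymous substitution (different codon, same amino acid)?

3

Codon 1: AUG Met / GAA Glu — nonsynonymous.
Codon 2: UCG Ser / UCG Ser — identical.
Codon 3: ACU Thr / ACG Thr — synonymous.
Codon 4: UAU Tyr / UAU Tyr — identical.
Codon 5: GGU Gly / GGA Gly — synonymous.
Codon 6: AGG Arg / CGA Arg — synonymous.
Codon 7: CAG Gln / CAG Gln — identical.
Codon 8: GUU Val / UUU Phe — nonsynonymous.
Synonymous differences: 3.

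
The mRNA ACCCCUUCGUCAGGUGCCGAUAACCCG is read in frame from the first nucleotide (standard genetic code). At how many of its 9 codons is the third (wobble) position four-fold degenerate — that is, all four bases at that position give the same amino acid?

7

Codon 1 ACC (Thr): third position 4-fold.
Codon 2 CCU (Pro): third position 4-fold.
Codon 3 UCG (Ser): third position 4-fold.
Codon 4 UCA (Ser): third position 4-fold.
Codon 5 GGU (Gly): third position 4-fold.
Codon 6 GCC (Ala): third position 4-fold.
Codon 7 GAU (Asp): third position 2-fold.
Codon 8 AAC (Asn): third position 2-fold.
Codon 9 CCG (Pro): third position 4-fold.
Four-fold degenerate third positions: 7.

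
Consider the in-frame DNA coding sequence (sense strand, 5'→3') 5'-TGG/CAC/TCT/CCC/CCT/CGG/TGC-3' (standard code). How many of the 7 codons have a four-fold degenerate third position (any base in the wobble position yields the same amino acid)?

Codon 1 TGG (Trp): third position 1-fold.
Codon 2 CAC (His): third position 2-fold.
Codon 3 TCT (Ser): third position 4-fold.
Codon 4 CCC (Pro): third position 4-fold.
Codon 5 CCT (Pro): third position 4-fold.
Codon 6 CGG (Arg): third position 4-fold.
Codon 7 TGC (Cys): third position 2-fold.
Four-fold degenerate third positions: 4.

4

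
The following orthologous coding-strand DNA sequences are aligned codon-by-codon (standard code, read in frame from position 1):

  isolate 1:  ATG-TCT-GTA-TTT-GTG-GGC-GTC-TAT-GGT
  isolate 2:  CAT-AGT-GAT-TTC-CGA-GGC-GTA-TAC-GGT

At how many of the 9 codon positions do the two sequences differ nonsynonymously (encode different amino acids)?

Codon 1: ATG Met / CAT His — nonsynonymous.
Codon 2: TCT Ser / AGT Ser — synonymous.
Codon 3: GTA Val / GAT Asp — nonsynonymous.
Codon 4: TTT Phe / TTC Phe — synonymous.
Codon 5: GTG Val / CGA Arg — nonsynonymous.
Codon 6: GGC Gly / GGC Gly — identical.
Codon 7: GTC Val / GTA Val — synonymous.
Codon 8: TAT Tyr / TAC Tyr — synonymous.
Codon 9: GGT Gly / GGT Gly — identical.
Nonsynonymous differences: 3.

3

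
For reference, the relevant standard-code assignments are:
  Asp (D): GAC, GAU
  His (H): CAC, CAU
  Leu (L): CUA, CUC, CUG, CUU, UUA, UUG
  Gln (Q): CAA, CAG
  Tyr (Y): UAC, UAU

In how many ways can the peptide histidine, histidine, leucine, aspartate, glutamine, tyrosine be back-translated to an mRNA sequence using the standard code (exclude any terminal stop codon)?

192

His: 2 codons.
His: 2 codons.
Leu: 6 codons.
Asp: 2 codons.
Gln: 2 codons.
Tyr: 2 codons.
2 × 2 × 6 × 2 × 2 × 2 = 192.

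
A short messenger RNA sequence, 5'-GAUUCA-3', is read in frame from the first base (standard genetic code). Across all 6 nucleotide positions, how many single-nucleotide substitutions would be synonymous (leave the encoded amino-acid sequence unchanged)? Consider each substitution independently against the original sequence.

4

Codon 1 (GAU, Asp): 1 synonymous substitution.
Codon 2 (UCA, Ser): 3 synonymous substitutions.
Total: 1 + 3 = 4.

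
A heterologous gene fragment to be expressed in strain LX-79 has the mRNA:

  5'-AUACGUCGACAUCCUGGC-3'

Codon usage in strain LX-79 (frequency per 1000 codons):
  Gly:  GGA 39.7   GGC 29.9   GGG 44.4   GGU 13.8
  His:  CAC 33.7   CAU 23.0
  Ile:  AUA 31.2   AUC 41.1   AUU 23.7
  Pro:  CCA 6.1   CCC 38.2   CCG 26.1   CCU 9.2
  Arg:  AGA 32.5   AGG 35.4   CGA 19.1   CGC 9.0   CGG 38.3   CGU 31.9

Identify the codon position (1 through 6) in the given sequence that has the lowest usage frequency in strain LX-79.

Codon 1 AUA (Ile): 31.2 per 1000.
Codon 2 CGU (Arg): 31.9 per 1000.
Codon 3 CGA (Arg): 19.1 per 1000.
Codon 4 CAU (His): 23.0 per 1000.
Codon 5 CCU (Pro): 9.2 per 1000.
Codon 6 GGC (Gly): 29.9 per 1000.
Lowest frequency is 9.2 at codon 5.

5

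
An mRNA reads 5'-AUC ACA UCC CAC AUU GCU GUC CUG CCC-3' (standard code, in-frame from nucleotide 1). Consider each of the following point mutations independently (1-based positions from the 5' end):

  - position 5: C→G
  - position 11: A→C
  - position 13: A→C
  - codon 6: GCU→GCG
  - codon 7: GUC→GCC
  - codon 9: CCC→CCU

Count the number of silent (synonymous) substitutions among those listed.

Codon 2: ACA (Thr) → AGA (Arg) — missense.
Codon 4: CAC (His) → CCC (Pro) — missense.
Codon 5: AUU (Ile) → CUU (Leu) — missense.
Codon 6: GCU (Ala) → GCG (Ala) — synonymous.
Codon 7: GUC (Val) → GCC (Ala) — missense.
Codon 9: CCC (Pro) → CCU (Pro) — synonymous.
Synonymous: 2 of 6.

2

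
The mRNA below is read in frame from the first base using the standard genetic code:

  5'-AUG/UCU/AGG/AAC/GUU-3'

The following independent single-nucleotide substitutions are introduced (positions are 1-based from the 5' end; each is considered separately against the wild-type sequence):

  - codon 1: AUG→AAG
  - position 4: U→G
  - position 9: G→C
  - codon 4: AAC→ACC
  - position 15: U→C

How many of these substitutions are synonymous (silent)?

Codon 1: AUG (Met) → AAG (Lys) — missense.
Codon 2: UCU (Ser) → GCU (Ala) — missense.
Codon 3: AGG (Arg) → AGC (Ser) — missense.
Codon 4: AAC (Asn) → ACC (Thr) — missense.
Codon 5: GUU (Val) → GUC (Val) — synonymous.
Synonymous: 1 of 5.

1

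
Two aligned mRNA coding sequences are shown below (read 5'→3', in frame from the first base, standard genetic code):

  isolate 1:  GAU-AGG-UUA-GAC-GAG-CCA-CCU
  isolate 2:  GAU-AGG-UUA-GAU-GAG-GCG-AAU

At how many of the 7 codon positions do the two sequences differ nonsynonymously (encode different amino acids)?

Codon 1: GAU Asp / GAU Asp — identical.
Codon 2: AGG Arg / AGG Arg — identical.
Codon 3: UUA Leu / UUA Leu — identical.
Codon 4: GAC Asp / GAU Asp — synonymous.
Codon 5: GAG Glu / GAG Glu — identical.
Codon 6: CCA Pro / GCG Ala — nonsynonymous.
Codon 7: CCU Pro / AAU Asn — nonsynonymous.
Nonsynonymous differences: 2.

2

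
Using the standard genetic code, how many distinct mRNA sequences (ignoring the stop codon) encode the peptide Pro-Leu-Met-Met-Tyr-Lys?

96

Pro: 4 codons.
Leu: 6 codons.
Met: 1 codon.
Met: 1 codon.
Tyr: 2 codons.
Lys: 2 codons.
4 × 6 × 1 × 1 × 2 × 2 = 96.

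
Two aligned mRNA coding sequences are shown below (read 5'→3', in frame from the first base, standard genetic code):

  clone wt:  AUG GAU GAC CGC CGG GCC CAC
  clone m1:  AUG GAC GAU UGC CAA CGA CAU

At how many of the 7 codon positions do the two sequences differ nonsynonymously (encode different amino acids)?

3

Codon 1: AUG Met / AUG Met — identical.
Codon 2: GAU Asp / GAC Asp — synonymous.
Codon 3: GAC Asp / GAU Asp — synonymous.
Codon 4: CGC Arg / UGC Cys — nonsynonymous.
Codon 5: CGG Arg / CAA Gln — nonsynonymous.
Codon 6: GCC Ala / CGA Arg — nonsynonymous.
Codon 7: CAC His / CAU His — synonymous.
Nonsynonymous differences: 3.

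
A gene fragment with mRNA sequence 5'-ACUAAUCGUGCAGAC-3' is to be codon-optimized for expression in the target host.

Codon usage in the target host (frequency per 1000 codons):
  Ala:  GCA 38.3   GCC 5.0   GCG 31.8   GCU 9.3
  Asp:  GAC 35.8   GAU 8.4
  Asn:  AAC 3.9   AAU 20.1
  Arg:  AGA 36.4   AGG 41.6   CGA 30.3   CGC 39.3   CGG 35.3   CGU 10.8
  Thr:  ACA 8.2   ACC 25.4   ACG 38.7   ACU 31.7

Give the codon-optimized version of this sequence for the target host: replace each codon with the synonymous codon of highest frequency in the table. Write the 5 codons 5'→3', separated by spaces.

Codon 1 (Thr): best is ACG at 38.7.
Codon 2 (Asn): best is AAU at 20.1.
Codon 3 (Arg): best is AGG at 41.6.
Codon 4 (Ala): best is GCA at 38.3.
Codon 5 (Asp): best is GAC at 35.8.

ACG AAU AGG GCA GAC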